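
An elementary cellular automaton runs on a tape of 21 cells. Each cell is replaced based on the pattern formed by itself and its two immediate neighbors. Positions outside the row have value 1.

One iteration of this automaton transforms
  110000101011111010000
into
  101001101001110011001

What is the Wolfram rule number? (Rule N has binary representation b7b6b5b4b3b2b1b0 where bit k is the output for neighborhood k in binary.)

position 0: 111 → 1  (bit 7 = 1)
position 1: 110 → 0  (bit 6 = 0)
position 7: 101 → 0  (bit 5 = 0)
position 2: 100 → 1  (bit 4 = 1)
position 10: 011 → 0  (bit 3 = 0)
position 6: 010 → 1  (bit 2 = 1)
position 5: 001 → 1  (bit 1 = 1)
position 3: 000 → 0  (bit 0 = 0)
bits b7..b0 = 10010110 = 150

150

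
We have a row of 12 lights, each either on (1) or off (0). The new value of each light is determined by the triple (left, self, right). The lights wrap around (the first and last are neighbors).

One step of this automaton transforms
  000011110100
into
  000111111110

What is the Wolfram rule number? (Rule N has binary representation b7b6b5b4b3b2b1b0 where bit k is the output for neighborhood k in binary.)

position 5: 111 → 1  (bit 7 = 1)
position 7: 110 → 1  (bit 6 = 1)
position 8: 101 → 1  (bit 5 = 1)
position 10: 100 → 1  (bit 4 = 1)
position 4: 011 → 1  (bit 3 = 1)
position 9: 010 → 1  (bit 2 = 1)
position 3: 001 → 1  (bit 1 = 1)
position 0: 000 → 0  (bit 0 = 0)
bits b7..b0 = 11111110 = 254

254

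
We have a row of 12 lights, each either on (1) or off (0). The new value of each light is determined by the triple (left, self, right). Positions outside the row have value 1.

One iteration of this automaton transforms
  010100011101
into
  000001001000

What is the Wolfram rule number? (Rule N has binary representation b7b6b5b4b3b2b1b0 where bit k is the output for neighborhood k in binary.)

129

position 8: 111 → 1  (bit 7 = 1)
position 9: 110 → 0  (bit 6 = 0)
position 0: 101 → 0  (bit 5 = 0)
position 4: 100 → 0  (bit 4 = 0)
position 7: 011 → 0  (bit 3 = 0)
position 1: 010 → 0  (bit 2 = 0)
position 6: 001 → 0  (bit 1 = 0)
position 5: 000 → 1  (bit 0 = 1)
bits b7..b0 = 10000001 = 129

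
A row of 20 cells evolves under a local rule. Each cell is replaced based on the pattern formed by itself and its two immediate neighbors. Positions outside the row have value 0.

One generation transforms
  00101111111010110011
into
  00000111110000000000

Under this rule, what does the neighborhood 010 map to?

0

At position 2 the neighborhood is 010; the next row has 0 there.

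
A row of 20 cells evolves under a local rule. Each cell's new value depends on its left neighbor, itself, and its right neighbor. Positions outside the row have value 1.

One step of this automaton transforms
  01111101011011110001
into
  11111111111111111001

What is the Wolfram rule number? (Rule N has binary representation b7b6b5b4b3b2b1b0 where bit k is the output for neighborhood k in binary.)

position 2: 111 → 1  (bit 7 = 1)
position 5: 110 → 1  (bit 6 = 1)
position 0: 101 → 1  (bit 5 = 1)
position 16: 100 → 1  (bit 4 = 1)
position 1: 011 → 1  (bit 3 = 1)
position 7: 010 → 1  (bit 2 = 1)
position 18: 001 → 0  (bit 1 = 0)
position 17: 000 → 0  (bit 0 = 0)
bits b7..b0 = 11111100 = 252

252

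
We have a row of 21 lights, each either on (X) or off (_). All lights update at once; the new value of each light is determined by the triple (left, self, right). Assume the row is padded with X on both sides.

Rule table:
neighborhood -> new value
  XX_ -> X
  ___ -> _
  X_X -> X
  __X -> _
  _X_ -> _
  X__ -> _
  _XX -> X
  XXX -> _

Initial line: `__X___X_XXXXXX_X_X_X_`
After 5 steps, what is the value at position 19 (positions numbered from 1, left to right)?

_

_______XX____XX_X_X_X
_______XX____XXX_X_XX
_______XX____X_XX_XX_
_______XX_____XXXXXXX
_______XX_____X______
position 19 holds _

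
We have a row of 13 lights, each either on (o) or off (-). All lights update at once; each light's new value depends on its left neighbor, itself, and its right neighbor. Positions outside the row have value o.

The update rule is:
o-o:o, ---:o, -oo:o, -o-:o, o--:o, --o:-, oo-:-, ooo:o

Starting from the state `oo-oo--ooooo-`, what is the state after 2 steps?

-oo-oooooo-oo

o-oo-o-oooo-o
-oo-oooooo-oo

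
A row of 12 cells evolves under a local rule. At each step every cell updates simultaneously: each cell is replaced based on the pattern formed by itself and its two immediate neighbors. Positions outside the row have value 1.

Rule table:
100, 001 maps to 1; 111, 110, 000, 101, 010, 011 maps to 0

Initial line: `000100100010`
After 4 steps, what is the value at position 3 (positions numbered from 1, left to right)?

0

101011010100
000000000011
100000000100
010000001011
position 3 holds 0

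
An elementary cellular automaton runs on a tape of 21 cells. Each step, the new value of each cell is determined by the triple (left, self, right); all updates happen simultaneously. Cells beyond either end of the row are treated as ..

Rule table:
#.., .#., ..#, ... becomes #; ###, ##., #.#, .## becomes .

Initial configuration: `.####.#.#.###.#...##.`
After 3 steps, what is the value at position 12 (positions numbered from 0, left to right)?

.

step 1: #.....#.#.....####..#
step 2: #######.######....###
step 3: ..............####...
position 12 holds .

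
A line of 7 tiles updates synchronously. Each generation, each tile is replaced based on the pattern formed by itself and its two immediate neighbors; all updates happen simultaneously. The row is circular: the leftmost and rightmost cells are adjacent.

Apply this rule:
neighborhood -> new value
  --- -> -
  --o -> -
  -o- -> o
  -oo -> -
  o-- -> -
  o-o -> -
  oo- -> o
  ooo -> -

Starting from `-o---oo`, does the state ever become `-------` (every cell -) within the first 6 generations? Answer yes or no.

-o----o
-o----o  (fixed point — unchanged through generation 6)
generation 6 is -o----o, still not uniform -

no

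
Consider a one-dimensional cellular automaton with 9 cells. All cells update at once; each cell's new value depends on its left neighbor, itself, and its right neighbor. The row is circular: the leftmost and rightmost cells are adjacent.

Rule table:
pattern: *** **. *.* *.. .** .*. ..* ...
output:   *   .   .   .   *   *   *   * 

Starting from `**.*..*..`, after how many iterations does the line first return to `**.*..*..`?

iteration 1: *..*.**.*
iteration 2: ..**.*..*
iteration 3: .**..*.**
iteration 4: .*..**.*.
iteration 5: **.**..*.
iteration 6: *..*..**.
iteration 7: *.**.**..
iteration 8: *.*..*..*
iteration 9: ..*.**.**
iteration 10: .**.*..*.
iteration 11: **..*.**.
iteration 12: *..**.*..
iteration 13: *.**..*.*
iteration 14: ..*..**.*
iteration 15: .**.**..*
iteration 16: .*..*..**
iteration 17: .*.**.**.
iteration 18: **.*..*..

18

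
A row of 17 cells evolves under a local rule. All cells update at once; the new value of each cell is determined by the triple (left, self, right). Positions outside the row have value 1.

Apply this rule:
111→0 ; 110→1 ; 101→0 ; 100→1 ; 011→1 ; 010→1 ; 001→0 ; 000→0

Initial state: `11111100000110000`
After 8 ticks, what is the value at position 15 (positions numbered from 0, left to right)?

1

00000110000111000
10000111000101100
11000101100101110
01100101110101010
01110101010101010
01010101010101010
01010101010101010  (fixed point — unchanged through tick 8)
position 15 holds 1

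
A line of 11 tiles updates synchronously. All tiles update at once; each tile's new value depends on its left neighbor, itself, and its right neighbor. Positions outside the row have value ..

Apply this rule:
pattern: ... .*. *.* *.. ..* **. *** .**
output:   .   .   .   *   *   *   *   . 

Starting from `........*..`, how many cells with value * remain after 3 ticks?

3

.......*.*.
......*...*
.....*.*.*.
count of *: 3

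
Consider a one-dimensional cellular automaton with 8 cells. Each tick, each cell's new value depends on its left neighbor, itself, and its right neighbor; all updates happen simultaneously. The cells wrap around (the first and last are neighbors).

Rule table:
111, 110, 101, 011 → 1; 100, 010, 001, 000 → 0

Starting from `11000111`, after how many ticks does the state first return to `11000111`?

1

tick 1: 11000111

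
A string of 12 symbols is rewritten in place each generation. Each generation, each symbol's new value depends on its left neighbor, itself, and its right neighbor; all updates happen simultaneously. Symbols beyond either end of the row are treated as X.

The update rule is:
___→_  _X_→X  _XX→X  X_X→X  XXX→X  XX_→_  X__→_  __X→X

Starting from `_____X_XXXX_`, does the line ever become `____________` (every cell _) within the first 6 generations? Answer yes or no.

generation 1: ____XXXXXX_X
generation 2: ___XXXXXX_XX
generation 3: __XXXXXX_XXX
generation 4: _XXXXXX_XXXX
generation 5: XXXXXX_XXXXX
generation 6: XXXXX_XXXXXX
generation 6 is XXXXX_XXXXXX, still not uniform _

no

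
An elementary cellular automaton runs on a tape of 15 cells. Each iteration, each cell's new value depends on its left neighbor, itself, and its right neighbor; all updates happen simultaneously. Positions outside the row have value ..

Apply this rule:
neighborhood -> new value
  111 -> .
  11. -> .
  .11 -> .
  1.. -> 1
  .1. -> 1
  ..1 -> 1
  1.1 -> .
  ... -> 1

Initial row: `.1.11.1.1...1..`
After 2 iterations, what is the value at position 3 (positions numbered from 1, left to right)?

11....1.1111111
..11111........
position 3 holds 1

1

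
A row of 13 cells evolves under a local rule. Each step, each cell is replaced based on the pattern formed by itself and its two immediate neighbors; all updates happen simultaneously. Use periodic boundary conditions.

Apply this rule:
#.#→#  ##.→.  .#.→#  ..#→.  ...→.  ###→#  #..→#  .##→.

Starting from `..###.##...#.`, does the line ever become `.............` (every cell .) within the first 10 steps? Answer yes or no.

no

step 1: ...#.#..#..##
step 2: #..####.##...
step 3: ##..##.#..#..
step 4: ..#...###.##.
step 5: ..##...#.#..#
step 6: #...#..####.#
step 7: .#..##..##.#.
step 8: .##...#...###
step 9: #..#..##...#.
step 10: ##.##...#..##
step 10 is ##.##...#..##, still not uniform .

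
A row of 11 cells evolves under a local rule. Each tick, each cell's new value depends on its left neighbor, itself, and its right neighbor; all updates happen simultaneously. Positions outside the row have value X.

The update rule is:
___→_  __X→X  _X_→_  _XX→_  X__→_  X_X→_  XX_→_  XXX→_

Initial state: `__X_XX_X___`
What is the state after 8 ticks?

_X________X
_________X_
________X__
_______X__X
______X__X_
_____X__X__
____X__X__X
___X__X__X_

___X__X__X_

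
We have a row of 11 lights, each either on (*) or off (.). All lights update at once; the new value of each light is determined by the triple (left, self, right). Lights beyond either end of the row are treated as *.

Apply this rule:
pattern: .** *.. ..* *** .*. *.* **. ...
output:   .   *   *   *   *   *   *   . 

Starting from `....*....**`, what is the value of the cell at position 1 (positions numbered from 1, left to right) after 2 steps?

*

*..***..*.*
***.******.
position 1 holds *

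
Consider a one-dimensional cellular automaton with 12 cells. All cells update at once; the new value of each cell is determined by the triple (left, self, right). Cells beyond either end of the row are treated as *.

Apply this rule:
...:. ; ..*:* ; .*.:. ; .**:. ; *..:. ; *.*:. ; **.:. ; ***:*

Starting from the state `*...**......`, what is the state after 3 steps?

.*.......*..

...*.......*
..*.......*.
.*.......*..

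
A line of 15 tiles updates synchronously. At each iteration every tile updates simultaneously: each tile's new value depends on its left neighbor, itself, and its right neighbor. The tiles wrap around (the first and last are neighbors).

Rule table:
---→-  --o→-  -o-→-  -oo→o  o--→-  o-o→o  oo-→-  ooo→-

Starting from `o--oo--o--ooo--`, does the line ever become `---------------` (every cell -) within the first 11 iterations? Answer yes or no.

---o------o----
---------------
all cells are - at iteration 2

yes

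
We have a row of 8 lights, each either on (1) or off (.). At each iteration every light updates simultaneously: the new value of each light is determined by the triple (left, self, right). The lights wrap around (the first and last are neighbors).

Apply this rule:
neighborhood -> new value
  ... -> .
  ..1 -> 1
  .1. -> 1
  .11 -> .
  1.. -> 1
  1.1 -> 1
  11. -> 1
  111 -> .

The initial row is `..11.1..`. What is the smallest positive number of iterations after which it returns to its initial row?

3

.1.1111.
111...11
..11.1..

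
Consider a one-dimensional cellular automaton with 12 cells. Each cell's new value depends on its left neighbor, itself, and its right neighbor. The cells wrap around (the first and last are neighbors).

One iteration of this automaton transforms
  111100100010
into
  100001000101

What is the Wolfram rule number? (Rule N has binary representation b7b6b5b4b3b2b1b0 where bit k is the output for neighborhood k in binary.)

42

position 1: 111 → 0  (bit 7 = 0)
position 3: 110 → 0  (bit 6 = 0)
position 11: 101 → 1  (bit 5 = 1)
position 4: 100 → 0  (bit 4 = 0)
position 0: 011 → 1  (bit 3 = 1)
position 6: 010 → 0  (bit 2 = 0)
position 5: 001 → 1  (bit 1 = 1)
position 8: 000 → 0  (bit 0 = 0)
bits b7..b0 = 00101010 = 42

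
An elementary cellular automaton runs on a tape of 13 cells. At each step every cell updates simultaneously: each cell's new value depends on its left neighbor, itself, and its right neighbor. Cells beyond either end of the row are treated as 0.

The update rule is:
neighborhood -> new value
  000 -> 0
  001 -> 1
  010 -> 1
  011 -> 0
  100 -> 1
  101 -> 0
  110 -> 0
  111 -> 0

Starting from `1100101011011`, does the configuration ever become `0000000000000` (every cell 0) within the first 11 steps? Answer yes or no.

yes

0011101000000
0100001100000
1110010010000
0001111111000
0010000000100
0111000001110
1000100010001
1101110111011
0000000000000
all cells are 0 at step 9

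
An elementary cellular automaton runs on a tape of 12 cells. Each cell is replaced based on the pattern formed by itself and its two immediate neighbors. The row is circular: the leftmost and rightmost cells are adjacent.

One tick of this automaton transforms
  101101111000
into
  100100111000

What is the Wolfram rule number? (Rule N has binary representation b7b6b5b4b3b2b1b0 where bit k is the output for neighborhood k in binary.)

196

position 6: 111 → 1  (bit 7 = 1)
position 3: 110 → 1  (bit 6 = 1)
position 1: 101 → 0  (bit 5 = 0)
position 9: 100 → 0  (bit 4 = 0)
position 2: 011 → 0  (bit 3 = 0)
position 0: 010 → 1  (bit 2 = 1)
position 11: 001 → 0  (bit 1 = 0)
position 10: 000 → 0  (bit 0 = 0)
bits b7..b0 = 11000100 = 196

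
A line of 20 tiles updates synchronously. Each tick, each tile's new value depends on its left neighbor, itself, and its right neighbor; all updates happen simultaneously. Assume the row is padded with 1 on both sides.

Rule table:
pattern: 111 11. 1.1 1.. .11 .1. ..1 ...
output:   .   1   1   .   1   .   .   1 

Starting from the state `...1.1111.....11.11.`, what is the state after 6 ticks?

11.1..1..1..1.....11

tick 1: .1..11..1.111.111111
tick 2: 1...11...11.111.....
tick 3: 1.1.11.1.1111.1.111.
tick 4: 11.1111.11..11.11.11
tick 5: .111..1111..1111111.
tick 6: 11.1..1..1..1.....11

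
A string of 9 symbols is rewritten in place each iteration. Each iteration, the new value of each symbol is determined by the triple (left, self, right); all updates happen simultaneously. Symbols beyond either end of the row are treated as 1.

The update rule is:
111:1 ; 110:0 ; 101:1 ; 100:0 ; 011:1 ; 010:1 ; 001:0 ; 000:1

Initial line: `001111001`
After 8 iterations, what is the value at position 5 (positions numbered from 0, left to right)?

1

001110001
001100101
001000111
001010111
001111111
001111111  (fixed point — unchanged through iteration 8)
position 5 holds 1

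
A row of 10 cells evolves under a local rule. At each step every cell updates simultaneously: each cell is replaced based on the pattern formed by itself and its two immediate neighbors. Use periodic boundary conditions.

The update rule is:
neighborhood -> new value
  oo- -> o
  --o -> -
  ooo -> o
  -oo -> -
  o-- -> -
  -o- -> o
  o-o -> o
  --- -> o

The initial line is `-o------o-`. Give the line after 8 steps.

step 1: -o-oooo-o-
step 2: -oo-ooooo-
step 3: --oo-oooo-
step 4: o--oo-ooo-
step 5: o---oo-ooo
step 6: o-o--oo-oo
step 7: ooo---oo-o
step 8: ooo-o--oo-

ooo-o--oo-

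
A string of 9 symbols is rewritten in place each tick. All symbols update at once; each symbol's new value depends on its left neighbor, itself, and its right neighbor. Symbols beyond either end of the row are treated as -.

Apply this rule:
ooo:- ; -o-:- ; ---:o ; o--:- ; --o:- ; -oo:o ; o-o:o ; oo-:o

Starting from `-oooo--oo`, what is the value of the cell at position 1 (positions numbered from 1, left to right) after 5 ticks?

-o--o--oo
-------oo
oooooo-oo
o----oooo
--oo-o--o
position 1 holds -

-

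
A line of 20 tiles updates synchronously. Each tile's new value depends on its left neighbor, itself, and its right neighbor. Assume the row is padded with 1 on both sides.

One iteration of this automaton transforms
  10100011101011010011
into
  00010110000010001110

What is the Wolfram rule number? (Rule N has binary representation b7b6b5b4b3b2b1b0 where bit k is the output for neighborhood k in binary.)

position 7: 111 → 0  (bit 7 = 0)
position 0: 110 → 0  (bit 6 = 0)
position 1: 101 → 0  (bit 5 = 0)
position 3: 100 → 1  (bit 4 = 1)
position 6: 011 → 1  (bit 3 = 1)
position 2: 010 → 0  (bit 2 = 0)
position 5: 001 → 1  (bit 1 = 1)
position 4: 000 → 0  (bit 0 = 0)
bits b7..b0 = 00011010 = 26

26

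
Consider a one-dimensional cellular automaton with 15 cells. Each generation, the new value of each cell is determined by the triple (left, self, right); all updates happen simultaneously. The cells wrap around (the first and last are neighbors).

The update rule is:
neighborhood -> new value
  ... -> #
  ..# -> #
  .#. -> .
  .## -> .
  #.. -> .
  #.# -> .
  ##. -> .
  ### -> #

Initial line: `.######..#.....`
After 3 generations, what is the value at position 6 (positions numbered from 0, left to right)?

#

generation 1: #.####..#..####
generation 2: ...##..#..#.###
generation 3: .##...#..#...#.
position 6 holds #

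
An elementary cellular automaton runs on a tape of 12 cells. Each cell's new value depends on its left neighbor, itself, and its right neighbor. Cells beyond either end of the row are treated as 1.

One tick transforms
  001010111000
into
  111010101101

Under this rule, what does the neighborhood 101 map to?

At position 3 the neighborhood is 101; the next row has 0 there.

0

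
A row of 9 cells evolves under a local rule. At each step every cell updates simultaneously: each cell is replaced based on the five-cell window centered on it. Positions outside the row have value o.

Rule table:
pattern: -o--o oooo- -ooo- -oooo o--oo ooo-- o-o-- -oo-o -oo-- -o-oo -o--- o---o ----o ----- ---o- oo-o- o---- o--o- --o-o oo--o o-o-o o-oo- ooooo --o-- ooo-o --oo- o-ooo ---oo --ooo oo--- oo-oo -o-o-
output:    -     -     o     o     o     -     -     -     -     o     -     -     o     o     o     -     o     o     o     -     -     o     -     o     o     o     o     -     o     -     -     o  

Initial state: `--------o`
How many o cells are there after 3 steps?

-oooooo-o
-oo---o-o
-o---oooo
count of o: 5

5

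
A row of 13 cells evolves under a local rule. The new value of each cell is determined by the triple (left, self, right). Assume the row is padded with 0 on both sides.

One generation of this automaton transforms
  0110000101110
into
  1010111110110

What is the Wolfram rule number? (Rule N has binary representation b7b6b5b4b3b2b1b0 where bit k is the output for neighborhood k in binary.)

231

position 10: 111 → 1  (bit 7 = 1)
position 2: 110 → 1  (bit 6 = 1)
position 8: 101 → 1  (bit 5 = 1)
position 3: 100 → 0  (bit 4 = 0)
position 1: 011 → 0  (bit 3 = 0)
position 7: 010 → 1  (bit 2 = 1)
position 0: 001 → 1  (bit 1 = 1)
position 4: 000 → 1  (bit 0 = 1)
bits b7..b0 = 11100111 = 231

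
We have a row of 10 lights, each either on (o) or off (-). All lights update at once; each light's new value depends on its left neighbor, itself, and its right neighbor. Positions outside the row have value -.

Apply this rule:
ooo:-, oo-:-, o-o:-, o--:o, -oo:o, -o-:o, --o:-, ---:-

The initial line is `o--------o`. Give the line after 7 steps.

o-o-o-oo-o

oo-------o
o-o------o
o-oo-----o
o-o-o----o
o-o-oo---o
o-o-o-o--o
o-o-o-oo-o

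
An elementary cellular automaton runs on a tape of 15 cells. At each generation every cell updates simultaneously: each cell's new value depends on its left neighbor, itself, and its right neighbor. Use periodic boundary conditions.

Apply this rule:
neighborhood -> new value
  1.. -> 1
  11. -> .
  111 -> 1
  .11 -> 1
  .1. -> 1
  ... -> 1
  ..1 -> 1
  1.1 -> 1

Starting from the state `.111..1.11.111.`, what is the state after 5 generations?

11111.111.1111.

111.11111.111.1
11.11111.111.11
1.11111.111.111
.11111.111.1111
11111.111.1111.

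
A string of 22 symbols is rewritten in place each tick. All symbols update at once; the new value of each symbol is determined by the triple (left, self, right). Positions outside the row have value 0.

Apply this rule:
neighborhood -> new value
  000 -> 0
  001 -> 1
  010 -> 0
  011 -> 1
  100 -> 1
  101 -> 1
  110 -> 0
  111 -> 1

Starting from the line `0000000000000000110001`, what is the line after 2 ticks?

0000000000000011010101

0000000000000001101010
0000000000000011010101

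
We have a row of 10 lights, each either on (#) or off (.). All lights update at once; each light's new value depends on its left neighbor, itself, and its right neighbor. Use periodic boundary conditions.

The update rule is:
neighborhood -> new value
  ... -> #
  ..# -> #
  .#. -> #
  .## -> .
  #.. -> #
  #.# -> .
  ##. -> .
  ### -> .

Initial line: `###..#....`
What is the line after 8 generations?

###.......

...#######
###.......
...#######  (repeats generation 1; period 2)
generation 8: ###.......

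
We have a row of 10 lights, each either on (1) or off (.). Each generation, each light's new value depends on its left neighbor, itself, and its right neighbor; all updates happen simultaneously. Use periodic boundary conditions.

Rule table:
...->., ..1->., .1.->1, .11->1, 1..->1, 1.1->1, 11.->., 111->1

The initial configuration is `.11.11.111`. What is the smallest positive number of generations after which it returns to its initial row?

10

generation 1: 11.11.111.
generation 2: 1.11.111.1
generation 3: .11.111.11
generation 4: 11.111.11.
generation 5: 1.111.11.1
generation 6: .111.11.11
generation 7: 111.11.11.
generation 8: 11.11.11.1
generation 9: 1.11.11.11
generation 10: .11.11.111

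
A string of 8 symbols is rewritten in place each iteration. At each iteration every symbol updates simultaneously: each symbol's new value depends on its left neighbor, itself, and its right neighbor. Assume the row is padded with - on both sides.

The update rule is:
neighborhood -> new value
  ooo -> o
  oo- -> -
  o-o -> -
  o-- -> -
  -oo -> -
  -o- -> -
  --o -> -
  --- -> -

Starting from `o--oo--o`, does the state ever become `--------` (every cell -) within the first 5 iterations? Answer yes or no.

yes

iteration 1: --------
all cells are - at iteration 1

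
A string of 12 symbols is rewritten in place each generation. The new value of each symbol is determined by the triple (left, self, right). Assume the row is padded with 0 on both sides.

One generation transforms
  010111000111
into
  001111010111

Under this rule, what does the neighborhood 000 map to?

At position 7 the neighborhood is 000; the next row has 1 there.

1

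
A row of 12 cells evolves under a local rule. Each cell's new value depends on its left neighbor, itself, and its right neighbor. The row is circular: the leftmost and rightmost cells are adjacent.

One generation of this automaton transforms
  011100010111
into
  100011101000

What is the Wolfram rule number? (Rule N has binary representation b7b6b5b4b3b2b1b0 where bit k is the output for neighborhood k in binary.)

position 2: 111 → 0  (bit 7 = 0)
position 3: 110 → 0  (bit 6 = 0)
position 0: 101 → 1  (bit 5 = 1)
position 4: 100 → 1  (bit 4 = 1)
position 1: 011 → 0  (bit 3 = 0)
position 7: 010 → 0  (bit 2 = 0)
position 6: 001 → 1  (bit 1 = 1)
position 5: 000 → 1  (bit 0 = 1)
bits b7..b0 = 00110011 = 51

51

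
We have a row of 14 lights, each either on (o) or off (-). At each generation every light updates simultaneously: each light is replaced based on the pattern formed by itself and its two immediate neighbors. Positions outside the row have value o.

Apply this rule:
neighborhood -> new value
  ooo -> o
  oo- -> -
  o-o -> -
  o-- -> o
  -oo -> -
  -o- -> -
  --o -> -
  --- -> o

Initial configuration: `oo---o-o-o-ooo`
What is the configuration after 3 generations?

generation 1: o-oo--------oo
generation 2: ----ooooooo--o
generation 3: ooo--ooooo-o--

ooo--ooooo-o--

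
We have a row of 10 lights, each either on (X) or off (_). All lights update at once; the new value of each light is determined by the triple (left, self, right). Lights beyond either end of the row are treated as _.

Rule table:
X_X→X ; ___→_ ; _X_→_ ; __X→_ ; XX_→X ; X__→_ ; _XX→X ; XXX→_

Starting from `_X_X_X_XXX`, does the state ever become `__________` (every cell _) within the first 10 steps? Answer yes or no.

no

__X_X_XX_X
___X_XXXX_
____XX__X_
____XX____
____XX____  (fixed point — unchanged through step 10)
step 10 is ____XX____, still not uniform _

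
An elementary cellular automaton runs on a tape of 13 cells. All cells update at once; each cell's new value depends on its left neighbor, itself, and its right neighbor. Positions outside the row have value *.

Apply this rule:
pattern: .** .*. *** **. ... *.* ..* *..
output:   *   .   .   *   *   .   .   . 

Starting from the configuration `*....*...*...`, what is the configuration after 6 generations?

generation 1: *.**...*...*.
generation 2: *.**.*...*...
generation 3: *.**...*...*.  (repeats generation 1; period 2)
generation 6: *.**.*...*...

*.**.*...*...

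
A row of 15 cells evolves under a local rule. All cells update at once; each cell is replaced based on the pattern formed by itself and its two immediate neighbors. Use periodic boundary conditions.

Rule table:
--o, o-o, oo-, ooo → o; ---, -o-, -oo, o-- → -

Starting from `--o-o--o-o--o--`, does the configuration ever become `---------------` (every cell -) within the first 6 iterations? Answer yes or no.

no

-o-o--o-o--o---
o-o--o-o--o----
-o--o-o--o----o
o--o-o--o----o-
--o-o--o----o-o
-o-o--o----o-o-
iteration 6 is -o-o--o----o-o-, still not uniform -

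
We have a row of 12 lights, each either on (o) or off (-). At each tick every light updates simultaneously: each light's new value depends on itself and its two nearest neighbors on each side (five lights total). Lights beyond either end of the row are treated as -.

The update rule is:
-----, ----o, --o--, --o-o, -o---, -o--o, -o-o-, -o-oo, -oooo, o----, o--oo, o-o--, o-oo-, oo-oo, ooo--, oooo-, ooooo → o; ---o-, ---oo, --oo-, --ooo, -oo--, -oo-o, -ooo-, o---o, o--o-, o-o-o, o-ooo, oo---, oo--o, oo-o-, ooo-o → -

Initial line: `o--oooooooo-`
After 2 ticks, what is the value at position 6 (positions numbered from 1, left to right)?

tick 1: ooo-ooooooo-
tick 2: ---o-oooooo-
position 6 holds o

o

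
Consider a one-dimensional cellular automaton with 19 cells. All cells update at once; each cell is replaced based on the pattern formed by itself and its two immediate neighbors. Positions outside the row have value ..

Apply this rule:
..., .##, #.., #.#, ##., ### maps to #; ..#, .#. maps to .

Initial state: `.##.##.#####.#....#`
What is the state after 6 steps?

.##################

.############.###..
.##################
.##################  (fixed point — unchanged through step 6)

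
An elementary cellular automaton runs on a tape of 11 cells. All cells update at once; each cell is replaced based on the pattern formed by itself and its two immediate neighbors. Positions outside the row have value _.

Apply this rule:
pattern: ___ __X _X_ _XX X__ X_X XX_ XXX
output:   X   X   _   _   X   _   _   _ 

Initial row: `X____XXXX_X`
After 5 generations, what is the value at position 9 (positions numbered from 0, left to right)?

_XXXX______
X____XXXXXX
_XXXX______  (repeats generation 1; period 2)
generation 5: _XXXX______
position 9 holds _

_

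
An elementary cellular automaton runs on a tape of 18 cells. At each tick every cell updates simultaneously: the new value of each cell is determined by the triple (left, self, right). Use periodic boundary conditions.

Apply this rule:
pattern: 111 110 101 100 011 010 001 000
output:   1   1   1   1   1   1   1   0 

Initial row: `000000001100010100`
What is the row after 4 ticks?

tick 1: 000000011110111110
tick 2: 000000111111111111
tick 3: 100001111111111111
tick 4: 110011111111111111

110011111111111111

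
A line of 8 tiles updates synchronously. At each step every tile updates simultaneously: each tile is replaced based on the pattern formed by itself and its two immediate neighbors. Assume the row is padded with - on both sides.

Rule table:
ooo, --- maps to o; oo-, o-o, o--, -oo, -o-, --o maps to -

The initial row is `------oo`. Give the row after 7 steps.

--oooooo

ooooo---
-ooo--oo
--o-----
o---oooo
--o--oo-
o-------
--oooooo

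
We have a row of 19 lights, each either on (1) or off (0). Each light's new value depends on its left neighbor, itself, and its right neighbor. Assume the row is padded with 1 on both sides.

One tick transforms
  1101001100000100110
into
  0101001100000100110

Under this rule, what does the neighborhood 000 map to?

0

At position 9 the neighborhood is 000; the next row has 0 there.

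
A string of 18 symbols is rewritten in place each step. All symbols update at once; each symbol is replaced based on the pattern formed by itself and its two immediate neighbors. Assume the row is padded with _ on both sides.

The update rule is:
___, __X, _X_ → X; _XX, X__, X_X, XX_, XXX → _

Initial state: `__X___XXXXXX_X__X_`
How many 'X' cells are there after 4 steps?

7

step 1: XXX_XX_______X_XX_
step 2: _______XXXXXXX____
step 3: XXXXXXX________XXX
step 4: ________XXXXXXX___
count of X: 7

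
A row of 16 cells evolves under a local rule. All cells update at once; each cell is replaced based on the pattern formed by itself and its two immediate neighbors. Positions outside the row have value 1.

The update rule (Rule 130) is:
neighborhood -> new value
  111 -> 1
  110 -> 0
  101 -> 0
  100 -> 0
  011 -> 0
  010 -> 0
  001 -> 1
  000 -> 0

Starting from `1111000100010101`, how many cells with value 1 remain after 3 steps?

1110001000100000
1100010001000001
1000100010000010
count of 1: 4

4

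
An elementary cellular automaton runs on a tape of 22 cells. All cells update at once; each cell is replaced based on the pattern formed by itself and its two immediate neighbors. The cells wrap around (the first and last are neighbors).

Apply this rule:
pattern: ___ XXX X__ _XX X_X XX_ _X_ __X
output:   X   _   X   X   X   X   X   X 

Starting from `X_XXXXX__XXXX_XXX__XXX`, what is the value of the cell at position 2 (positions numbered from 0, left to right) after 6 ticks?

X

XXX___XXXX__XXX_XXXX__
X_XXXXX__XXXX_XXX__XXX  (repeats tick 0; period 2)
tick 6: X_XXXXX__XXXX_XXX__XXX
position 2 holds X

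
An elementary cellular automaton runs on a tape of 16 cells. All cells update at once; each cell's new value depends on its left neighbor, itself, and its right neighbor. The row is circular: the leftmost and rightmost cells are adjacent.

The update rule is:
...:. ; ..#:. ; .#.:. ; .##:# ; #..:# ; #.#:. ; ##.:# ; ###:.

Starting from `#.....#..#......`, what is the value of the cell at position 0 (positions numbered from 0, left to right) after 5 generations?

generation 1: .#.....#..#.....
generation 2: ..#.....#..#....
generation 3: ...#.....#..#...
generation 4: ....#.....#..#..
generation 5: .....#.....#..#.
position 0 holds .

.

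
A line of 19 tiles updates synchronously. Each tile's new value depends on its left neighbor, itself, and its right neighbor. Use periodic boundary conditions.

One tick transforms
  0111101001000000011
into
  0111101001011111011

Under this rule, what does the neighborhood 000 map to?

At position 11 the neighborhood is 000; the next row has 1 there.

1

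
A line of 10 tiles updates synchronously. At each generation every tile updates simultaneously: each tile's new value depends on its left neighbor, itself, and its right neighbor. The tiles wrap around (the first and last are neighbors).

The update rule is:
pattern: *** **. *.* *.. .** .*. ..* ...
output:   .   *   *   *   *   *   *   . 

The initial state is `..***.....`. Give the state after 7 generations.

.**.**....
*******...
*.....**.*
**...*****
.**.**....  (repeats generation 1; period 4)
generation 7: *.....**.*

*.....**.*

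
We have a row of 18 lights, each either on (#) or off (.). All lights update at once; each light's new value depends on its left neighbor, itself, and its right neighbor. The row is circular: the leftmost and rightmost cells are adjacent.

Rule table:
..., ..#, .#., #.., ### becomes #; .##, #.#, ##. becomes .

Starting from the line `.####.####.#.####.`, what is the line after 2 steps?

#.##...##..#..##.#
....###..#####....

....###..#####....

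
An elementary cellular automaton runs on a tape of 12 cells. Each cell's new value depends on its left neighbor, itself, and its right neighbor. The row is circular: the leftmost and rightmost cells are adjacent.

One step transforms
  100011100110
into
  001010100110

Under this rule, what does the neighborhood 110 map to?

At position 6 the neighborhood is 110; the next row has 1 there.

1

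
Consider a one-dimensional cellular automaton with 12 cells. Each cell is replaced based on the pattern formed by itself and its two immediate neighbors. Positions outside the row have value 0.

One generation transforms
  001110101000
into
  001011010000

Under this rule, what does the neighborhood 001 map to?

At position 1 the neighborhood is 001; the next row has 0 there.

0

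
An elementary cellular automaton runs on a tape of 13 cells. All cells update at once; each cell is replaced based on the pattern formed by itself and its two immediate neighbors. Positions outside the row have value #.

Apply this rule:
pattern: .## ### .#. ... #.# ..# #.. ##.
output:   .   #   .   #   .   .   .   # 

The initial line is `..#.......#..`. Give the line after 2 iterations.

.##..####.##.

....#####....
.##..####.##.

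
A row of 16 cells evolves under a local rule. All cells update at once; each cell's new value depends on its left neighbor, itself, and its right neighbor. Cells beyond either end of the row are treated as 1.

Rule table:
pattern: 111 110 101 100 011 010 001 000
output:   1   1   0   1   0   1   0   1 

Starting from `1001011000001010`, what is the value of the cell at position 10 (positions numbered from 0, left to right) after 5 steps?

1101001111101010
1101100111101010
1100110011101010
1110011001101010
1111001100101010
position 10 holds 1

1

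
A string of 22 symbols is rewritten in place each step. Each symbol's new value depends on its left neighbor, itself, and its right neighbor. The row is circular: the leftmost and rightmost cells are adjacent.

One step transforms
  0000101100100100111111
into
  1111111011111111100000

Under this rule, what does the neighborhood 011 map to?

At position 6 the neighborhood is 011; the next row has 1 there.

1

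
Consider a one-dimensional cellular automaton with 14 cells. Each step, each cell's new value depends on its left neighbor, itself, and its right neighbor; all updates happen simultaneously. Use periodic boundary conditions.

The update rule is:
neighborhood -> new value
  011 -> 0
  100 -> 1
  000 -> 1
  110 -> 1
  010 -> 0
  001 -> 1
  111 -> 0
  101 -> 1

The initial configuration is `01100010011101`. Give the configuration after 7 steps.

10111101100110
01000110111011
10111011001101
11001101110110
01110110011011
10011011101101
11101100110110

11101100110110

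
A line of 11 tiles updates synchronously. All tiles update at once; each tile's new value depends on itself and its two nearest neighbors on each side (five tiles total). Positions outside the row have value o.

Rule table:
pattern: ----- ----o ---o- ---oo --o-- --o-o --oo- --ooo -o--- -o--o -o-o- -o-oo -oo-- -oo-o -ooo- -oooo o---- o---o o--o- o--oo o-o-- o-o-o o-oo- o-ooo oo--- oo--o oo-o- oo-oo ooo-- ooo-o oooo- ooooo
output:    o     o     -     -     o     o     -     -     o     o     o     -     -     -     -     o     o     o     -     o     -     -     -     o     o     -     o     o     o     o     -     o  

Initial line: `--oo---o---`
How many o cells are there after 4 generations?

8

-o--oo-ooo-
o-oo--oo-oo
oo---o--ooo
-ooo-ooo-oo
count of o: 8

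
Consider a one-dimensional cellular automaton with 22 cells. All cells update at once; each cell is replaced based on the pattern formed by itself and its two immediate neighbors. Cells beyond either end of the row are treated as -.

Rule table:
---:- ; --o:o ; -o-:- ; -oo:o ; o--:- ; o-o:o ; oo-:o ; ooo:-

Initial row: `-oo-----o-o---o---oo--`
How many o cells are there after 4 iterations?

iteration 1: ooo----o-o---o---ooo--
iteration 2: o-o---o-o---o---oo-o--
iteration 3: -o---o-o---o---oooo---
iteration 4: o---o-o---o---oo--o---
count of o: 7

7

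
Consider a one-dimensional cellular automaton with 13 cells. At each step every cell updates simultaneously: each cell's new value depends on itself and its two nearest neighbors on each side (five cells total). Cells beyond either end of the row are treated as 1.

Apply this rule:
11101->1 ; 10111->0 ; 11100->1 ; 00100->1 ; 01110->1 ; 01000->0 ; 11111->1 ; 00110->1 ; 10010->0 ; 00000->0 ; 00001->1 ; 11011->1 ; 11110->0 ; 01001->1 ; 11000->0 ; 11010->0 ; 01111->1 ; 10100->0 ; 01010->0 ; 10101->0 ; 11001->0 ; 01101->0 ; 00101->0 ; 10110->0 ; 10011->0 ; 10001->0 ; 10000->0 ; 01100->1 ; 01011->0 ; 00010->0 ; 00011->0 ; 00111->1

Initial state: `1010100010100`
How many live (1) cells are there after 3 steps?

1000000000010
1000000001000
1000000101000
count of 1: 3

3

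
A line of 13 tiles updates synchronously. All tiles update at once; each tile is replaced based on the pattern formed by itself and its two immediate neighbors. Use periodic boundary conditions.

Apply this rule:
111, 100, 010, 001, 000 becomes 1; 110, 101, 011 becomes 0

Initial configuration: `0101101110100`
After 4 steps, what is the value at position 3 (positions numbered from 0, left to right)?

1100000100111
1011111111011
0001111110001
1110111101111
position 3 holds 0

0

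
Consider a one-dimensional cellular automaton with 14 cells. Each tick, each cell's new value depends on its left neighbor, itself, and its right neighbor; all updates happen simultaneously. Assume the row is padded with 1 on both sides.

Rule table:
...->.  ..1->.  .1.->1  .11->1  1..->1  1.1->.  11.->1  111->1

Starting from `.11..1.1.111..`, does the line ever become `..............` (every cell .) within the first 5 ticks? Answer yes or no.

no

tick 1: .111.1.1.1111.
tick 2: .111.1.1.1111.  (fixed point — unchanged through tick 5)
tick 5 is .111.1.1.1111., still not uniform .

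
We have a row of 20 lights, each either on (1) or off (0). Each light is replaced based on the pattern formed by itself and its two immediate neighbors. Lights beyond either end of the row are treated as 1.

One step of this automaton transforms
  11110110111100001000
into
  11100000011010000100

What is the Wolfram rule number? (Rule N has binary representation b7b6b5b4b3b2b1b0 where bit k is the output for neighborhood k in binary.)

position 0: 111 → 1  (bit 7 = 1)
position 3: 110 → 0  (bit 6 = 0)
position 4: 101 → 0  (bit 5 = 0)
position 12: 100 → 1  (bit 4 = 1)
position 5: 011 → 0  (bit 3 = 0)
position 16: 010 → 0  (bit 2 = 0)
position 15: 001 → 0  (bit 1 = 0)
position 13: 000 → 0  (bit 0 = 0)
bits b7..b0 = 10010000 = 144

144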